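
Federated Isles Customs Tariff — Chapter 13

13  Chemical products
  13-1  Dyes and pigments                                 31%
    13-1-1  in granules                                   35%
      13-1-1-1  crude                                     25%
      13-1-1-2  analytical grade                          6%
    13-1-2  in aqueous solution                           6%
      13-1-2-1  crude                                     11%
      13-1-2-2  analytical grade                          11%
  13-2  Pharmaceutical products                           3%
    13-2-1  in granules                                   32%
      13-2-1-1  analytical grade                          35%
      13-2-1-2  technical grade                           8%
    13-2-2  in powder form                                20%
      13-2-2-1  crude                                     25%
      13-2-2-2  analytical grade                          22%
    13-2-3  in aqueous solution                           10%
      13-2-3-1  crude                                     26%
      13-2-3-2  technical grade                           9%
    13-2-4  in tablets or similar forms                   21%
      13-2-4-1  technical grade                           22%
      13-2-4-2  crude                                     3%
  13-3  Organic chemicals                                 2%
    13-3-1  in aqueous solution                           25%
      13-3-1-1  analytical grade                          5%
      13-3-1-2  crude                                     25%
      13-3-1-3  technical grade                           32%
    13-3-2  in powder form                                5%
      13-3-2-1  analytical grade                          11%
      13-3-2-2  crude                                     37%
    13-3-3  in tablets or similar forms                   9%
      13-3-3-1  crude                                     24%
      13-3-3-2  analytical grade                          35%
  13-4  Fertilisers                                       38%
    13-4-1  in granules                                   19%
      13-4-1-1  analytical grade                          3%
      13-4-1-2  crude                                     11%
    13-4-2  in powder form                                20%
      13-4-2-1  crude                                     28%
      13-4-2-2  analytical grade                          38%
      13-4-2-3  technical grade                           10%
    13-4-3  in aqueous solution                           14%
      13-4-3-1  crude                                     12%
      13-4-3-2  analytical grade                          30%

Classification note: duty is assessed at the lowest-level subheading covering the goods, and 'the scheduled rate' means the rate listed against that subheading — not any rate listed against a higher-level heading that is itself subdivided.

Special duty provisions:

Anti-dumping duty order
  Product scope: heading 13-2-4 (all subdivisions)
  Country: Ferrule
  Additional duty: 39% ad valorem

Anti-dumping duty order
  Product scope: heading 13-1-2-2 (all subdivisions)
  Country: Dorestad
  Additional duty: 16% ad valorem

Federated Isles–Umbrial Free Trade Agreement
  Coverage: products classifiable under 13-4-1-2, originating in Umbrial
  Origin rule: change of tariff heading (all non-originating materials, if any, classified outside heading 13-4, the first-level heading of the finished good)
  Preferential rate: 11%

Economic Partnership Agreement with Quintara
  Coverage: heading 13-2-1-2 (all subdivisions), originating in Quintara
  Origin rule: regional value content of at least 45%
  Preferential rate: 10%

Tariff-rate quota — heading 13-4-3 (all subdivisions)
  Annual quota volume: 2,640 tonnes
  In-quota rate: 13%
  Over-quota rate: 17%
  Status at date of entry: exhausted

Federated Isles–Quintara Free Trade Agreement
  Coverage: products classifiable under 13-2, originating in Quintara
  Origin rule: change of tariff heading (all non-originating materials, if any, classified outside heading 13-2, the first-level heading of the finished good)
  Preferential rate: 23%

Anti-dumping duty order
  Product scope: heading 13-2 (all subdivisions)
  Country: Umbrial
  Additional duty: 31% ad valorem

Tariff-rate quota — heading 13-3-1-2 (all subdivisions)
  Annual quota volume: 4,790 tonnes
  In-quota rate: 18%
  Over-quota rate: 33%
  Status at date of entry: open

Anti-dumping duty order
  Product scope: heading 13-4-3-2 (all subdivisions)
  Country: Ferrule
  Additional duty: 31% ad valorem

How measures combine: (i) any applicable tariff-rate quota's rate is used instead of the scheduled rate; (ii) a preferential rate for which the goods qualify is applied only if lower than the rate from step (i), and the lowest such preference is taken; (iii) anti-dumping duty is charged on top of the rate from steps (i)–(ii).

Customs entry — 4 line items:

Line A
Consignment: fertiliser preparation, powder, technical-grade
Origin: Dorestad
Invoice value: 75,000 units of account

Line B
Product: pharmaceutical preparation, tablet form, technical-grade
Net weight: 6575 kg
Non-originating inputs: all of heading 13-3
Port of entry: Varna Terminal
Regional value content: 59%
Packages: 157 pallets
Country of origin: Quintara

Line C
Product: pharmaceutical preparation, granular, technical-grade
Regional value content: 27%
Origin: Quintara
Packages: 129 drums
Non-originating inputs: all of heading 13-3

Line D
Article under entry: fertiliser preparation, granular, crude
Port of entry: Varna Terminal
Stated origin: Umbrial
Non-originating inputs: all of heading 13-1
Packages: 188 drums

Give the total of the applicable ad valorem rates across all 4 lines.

Line A: fertiliser → 13-4; powder → 13-4-2; technical-grade → 13-4-2-3. Scheduled 10%. No special measure applies. → 10%.
Line B: pharmaceutical → 13-2; tablet form → 13-2-4; technical-grade → 13-2-4-1. Scheduled 22%. Quintara agreement on 13-2-1-2: 13-2-4-1 not covered; Quintara agreement on 13-2: CTH met → 23% available; preference 23% not lower than 22% → no reduction. → 22%.
Line C: pharmaceutical → 13-2; granular → 13-2-1; technical-grade → 13-2-1-2. Scheduled 8%. Quintara agreement on 13-2-1-2: RVC < 45%; Quintara agreement on 13-2: CTH met → 23% available; preference 23% not lower than 8% → no reduction. → 8%.
Line D: fertiliser → 13-4; granular → 13-4-1; crude → 13-4-1-2. Scheduled 11%. Umbrial agreement on 13-4-1-2: CTH met → 11% available; preference 11% not lower than 11% → no reduction. → 11%.
Sum: 10% + 22% + 8% + 11% = 51%.

51%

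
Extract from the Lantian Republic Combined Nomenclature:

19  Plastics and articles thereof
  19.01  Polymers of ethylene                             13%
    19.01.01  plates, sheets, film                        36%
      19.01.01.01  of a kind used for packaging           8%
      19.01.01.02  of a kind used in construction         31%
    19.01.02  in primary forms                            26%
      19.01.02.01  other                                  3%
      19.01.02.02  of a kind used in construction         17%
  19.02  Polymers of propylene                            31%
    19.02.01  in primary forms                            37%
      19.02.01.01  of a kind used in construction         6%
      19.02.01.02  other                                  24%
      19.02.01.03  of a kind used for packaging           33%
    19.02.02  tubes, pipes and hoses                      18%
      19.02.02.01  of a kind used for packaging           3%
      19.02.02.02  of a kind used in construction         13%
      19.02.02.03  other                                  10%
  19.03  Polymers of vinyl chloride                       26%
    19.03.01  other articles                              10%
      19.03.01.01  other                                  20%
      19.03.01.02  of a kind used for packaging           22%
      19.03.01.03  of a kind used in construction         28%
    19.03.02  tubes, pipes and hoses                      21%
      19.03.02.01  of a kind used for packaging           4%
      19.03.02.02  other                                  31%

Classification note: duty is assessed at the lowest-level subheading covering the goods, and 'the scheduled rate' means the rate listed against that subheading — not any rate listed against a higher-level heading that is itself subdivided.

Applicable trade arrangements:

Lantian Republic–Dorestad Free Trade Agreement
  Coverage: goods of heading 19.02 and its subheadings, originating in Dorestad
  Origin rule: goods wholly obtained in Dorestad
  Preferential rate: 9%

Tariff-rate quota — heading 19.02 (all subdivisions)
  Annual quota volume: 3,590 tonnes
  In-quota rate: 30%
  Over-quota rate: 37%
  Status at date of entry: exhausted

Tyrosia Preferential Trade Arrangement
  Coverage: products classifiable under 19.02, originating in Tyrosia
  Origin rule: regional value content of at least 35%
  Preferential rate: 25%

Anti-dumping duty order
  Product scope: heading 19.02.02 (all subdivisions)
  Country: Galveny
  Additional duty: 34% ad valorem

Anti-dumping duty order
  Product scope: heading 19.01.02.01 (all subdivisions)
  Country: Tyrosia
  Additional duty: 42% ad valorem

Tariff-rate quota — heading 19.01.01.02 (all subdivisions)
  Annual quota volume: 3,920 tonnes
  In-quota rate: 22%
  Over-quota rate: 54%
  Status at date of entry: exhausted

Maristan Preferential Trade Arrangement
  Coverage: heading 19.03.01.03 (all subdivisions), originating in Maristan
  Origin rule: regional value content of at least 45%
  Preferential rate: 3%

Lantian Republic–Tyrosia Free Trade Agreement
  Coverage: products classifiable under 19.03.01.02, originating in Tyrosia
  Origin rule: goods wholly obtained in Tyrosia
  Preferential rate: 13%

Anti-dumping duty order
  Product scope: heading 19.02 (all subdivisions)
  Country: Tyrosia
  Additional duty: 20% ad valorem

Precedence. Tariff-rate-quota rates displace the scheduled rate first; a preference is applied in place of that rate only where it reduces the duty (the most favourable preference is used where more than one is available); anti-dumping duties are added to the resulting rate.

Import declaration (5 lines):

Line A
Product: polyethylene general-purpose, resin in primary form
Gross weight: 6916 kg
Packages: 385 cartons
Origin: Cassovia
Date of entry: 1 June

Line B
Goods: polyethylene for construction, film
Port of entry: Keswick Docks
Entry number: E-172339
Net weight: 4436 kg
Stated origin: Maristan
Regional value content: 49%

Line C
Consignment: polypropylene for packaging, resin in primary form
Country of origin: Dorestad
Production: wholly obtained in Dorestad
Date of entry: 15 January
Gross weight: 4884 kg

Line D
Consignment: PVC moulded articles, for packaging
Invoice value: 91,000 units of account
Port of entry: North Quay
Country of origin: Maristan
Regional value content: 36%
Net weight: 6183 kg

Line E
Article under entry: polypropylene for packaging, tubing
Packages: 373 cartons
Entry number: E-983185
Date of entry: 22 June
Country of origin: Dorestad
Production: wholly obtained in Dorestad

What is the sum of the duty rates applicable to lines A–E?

97%

Line A: polyethylene → 19.01; resin in primary form → 19.01.02; general-purpose → 19.01.02.01. Scheduled 3%. No special measure applies. → 3%.
Line B: polyethylene → 19.01; film → 19.01.01; for construction → 19.01.01.02. Scheduled 31%. quota on 19.01.01.02 exhausted → over-quota 54%; Maristan agreement on 19.03.01.03: 19.01.01.02 not covered. → 54%.
Line C: polypropylene → 19.02; resin in primary form → 19.02.01; for packaging → 19.02.01.03. Scheduled 33%. quota on 19.02 exhausted → over-quota 37%; Dorestad agreement on 19.02: wholly obtained → 9% available; preferential 9%. → 9%.
Line D: PVC → 19.03; moulded articles → 19.03.01; for packaging → 19.03.01.02. Scheduled 22%. Maristan agreement on 19.03.01.03: 19.03.01.02 not covered. → 22%.
Line E: polypropylene → 19.02; tubing → 19.02.02; for packaging → 19.02.02.01. Scheduled 3%. quota on 19.02 exhausted → over-quota 37%; Dorestad agreement on 19.02: wholly obtained → 9% available; preferential 9%. → 9%.
Sum: 3% + 54% + 9% + 22% + 9% = 97%.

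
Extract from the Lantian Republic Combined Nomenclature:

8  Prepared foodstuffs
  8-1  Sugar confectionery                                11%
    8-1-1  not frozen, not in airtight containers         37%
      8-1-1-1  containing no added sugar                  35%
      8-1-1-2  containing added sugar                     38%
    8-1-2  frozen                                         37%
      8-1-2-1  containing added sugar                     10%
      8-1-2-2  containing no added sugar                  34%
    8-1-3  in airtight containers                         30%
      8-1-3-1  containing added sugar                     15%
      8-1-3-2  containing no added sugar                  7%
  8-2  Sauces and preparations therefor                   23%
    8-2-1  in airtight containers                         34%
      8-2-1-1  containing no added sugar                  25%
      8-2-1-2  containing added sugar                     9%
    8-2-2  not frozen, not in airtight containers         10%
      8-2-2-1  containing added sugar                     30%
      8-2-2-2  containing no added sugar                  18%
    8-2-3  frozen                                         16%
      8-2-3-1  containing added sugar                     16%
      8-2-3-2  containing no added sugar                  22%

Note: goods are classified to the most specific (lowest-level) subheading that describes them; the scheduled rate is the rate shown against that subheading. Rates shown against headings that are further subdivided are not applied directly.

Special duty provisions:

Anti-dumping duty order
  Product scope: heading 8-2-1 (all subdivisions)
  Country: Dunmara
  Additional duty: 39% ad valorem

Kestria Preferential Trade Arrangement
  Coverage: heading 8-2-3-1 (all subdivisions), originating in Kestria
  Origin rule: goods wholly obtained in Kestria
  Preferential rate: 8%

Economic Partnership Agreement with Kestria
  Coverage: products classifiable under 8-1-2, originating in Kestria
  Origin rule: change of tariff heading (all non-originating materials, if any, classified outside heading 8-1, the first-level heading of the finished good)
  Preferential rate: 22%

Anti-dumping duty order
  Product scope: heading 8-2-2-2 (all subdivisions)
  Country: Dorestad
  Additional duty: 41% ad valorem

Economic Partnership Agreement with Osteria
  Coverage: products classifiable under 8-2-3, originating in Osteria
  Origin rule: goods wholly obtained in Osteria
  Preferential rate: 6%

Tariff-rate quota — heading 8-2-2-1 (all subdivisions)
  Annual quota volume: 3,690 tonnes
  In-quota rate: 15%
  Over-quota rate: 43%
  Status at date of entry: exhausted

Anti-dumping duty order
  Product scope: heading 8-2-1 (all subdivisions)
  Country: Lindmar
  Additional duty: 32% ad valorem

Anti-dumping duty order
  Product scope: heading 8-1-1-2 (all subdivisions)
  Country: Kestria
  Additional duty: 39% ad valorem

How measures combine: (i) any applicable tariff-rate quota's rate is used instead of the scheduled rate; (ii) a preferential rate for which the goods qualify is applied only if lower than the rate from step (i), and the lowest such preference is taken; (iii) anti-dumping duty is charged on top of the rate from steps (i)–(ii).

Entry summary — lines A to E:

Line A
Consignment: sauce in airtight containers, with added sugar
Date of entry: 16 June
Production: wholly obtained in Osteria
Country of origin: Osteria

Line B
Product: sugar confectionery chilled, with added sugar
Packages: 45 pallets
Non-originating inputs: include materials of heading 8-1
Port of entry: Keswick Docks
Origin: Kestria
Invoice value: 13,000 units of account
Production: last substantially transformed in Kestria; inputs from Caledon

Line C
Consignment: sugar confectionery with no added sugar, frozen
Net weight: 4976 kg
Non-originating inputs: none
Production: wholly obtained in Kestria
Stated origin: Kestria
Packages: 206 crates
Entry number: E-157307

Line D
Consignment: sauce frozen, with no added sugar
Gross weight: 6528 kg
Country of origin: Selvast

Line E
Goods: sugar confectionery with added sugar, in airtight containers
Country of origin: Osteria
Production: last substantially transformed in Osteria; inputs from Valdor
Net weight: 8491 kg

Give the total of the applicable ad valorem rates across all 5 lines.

Line A: sauce → 8-2; in airtight containers → 8-2-1; with added sugar → 8-2-1-2. Scheduled 9%. Osteria agreement on 8-2-3: 8-2-1-2 not covered. → 9%.
Line B: sugar confectionery → 8-1; chilled → 8-1-1; with added sugar → 8-1-1-2. Scheduled 38%. Kestria agreement on 8-2-3-1: 8-1-1-2 not covered; Kestria agreement on 8-1-2: 8-1-1-2 not covered; anti-dumping (Kestria, 8-1-1-2): +39%; total 38% + 39% = 77%. → 77%.
Line C: sugar confectionery → 8-1; frozen → 8-1-2; with no added sugar → 8-1-2-2. Scheduled 34%. Kestria agreement on 8-2-3-1: 8-1-2-2 not covered; Kestria agreement on 8-1-2: CTH met → 22% available; preferential 22%. → 22%.
Line D: sauce → 8-2; frozen → 8-2-3; with no added sugar → 8-2-3-2. Scheduled 22%. No special measure applies. → 22%.
Line E: sugar confectionery → 8-1; in airtight containers → 8-1-3; with added sugar → 8-1-3-1. Scheduled 15%. Osteria agreement on 8-2-3: 8-1-3-1 not covered. → 15%.
Sum: 9% + 77% + 22% + 22% + 15% = 145%.

145%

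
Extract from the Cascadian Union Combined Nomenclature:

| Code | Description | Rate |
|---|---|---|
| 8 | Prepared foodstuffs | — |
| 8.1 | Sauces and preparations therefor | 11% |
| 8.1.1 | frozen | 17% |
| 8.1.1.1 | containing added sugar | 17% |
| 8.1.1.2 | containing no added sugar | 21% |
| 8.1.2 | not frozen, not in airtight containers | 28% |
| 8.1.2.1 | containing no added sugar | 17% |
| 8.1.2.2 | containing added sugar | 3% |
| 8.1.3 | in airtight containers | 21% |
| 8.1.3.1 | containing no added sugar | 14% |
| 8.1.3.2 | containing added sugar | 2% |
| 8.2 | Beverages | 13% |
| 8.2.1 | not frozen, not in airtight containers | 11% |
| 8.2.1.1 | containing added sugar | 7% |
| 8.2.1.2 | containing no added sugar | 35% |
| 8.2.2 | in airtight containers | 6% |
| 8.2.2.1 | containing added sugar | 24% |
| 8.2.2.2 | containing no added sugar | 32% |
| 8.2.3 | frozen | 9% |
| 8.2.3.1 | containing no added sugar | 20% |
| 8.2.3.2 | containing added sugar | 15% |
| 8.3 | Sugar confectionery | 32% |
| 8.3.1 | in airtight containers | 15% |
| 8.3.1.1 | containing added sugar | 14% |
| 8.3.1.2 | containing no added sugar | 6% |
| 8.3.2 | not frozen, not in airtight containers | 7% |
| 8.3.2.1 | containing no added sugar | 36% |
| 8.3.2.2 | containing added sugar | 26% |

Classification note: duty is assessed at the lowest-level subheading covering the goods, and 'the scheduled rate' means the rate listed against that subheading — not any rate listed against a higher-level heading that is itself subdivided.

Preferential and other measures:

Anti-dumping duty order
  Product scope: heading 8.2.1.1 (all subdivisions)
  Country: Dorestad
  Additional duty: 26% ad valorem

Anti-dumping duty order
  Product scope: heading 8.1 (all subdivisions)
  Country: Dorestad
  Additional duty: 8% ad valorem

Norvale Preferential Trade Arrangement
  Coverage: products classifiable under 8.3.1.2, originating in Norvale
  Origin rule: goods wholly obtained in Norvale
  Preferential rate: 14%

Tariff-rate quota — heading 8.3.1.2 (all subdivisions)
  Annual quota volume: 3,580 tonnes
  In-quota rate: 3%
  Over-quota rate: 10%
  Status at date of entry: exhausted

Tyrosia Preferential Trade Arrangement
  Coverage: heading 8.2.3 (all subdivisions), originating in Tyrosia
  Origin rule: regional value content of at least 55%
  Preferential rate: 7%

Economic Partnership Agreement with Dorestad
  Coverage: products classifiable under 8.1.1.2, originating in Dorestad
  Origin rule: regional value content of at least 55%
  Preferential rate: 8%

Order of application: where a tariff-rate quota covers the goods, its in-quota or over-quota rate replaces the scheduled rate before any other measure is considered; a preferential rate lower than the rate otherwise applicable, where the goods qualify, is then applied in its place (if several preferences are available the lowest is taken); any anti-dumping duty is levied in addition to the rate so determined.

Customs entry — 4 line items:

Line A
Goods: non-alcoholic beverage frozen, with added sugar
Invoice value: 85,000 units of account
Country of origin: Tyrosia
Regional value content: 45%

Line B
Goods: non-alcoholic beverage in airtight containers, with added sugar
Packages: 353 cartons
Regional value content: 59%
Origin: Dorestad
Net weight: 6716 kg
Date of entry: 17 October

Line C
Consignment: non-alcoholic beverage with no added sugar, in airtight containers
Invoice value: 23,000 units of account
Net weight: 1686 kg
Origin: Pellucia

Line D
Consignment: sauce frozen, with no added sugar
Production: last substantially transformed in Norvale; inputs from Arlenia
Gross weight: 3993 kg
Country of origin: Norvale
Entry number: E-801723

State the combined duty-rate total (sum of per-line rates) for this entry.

Line A: non-alcoholic beverage → 8.2; frozen → 8.2.3; with added sugar → 8.2.3.2. Scheduled 15%. Tyrosia agreement on 8.2.3: RVC < 55%. → 15%.
Line B: non-alcoholic beverage → 8.2; in airtight containers → 8.2.2; with added sugar → 8.2.2.1. Scheduled 24%. Dorestad agreement on 8.1.1.2: 8.2.2.1 not covered. → 24%.
Line C: non-alcoholic beverage → 8.2; in airtight containers → 8.2.2; with no added sugar → 8.2.2.2. Scheduled 32%. No special measure applies. → 32%.
Line D: sauce → 8.1; frozen → 8.1.1; with no added sugar → 8.1.1.2. Scheduled 21%. Norvale agreement on 8.3.1.2: 8.1.1.2 not covered. → 21%.
Sum: 15% + 24% + 32% + 21% = 92%.

92%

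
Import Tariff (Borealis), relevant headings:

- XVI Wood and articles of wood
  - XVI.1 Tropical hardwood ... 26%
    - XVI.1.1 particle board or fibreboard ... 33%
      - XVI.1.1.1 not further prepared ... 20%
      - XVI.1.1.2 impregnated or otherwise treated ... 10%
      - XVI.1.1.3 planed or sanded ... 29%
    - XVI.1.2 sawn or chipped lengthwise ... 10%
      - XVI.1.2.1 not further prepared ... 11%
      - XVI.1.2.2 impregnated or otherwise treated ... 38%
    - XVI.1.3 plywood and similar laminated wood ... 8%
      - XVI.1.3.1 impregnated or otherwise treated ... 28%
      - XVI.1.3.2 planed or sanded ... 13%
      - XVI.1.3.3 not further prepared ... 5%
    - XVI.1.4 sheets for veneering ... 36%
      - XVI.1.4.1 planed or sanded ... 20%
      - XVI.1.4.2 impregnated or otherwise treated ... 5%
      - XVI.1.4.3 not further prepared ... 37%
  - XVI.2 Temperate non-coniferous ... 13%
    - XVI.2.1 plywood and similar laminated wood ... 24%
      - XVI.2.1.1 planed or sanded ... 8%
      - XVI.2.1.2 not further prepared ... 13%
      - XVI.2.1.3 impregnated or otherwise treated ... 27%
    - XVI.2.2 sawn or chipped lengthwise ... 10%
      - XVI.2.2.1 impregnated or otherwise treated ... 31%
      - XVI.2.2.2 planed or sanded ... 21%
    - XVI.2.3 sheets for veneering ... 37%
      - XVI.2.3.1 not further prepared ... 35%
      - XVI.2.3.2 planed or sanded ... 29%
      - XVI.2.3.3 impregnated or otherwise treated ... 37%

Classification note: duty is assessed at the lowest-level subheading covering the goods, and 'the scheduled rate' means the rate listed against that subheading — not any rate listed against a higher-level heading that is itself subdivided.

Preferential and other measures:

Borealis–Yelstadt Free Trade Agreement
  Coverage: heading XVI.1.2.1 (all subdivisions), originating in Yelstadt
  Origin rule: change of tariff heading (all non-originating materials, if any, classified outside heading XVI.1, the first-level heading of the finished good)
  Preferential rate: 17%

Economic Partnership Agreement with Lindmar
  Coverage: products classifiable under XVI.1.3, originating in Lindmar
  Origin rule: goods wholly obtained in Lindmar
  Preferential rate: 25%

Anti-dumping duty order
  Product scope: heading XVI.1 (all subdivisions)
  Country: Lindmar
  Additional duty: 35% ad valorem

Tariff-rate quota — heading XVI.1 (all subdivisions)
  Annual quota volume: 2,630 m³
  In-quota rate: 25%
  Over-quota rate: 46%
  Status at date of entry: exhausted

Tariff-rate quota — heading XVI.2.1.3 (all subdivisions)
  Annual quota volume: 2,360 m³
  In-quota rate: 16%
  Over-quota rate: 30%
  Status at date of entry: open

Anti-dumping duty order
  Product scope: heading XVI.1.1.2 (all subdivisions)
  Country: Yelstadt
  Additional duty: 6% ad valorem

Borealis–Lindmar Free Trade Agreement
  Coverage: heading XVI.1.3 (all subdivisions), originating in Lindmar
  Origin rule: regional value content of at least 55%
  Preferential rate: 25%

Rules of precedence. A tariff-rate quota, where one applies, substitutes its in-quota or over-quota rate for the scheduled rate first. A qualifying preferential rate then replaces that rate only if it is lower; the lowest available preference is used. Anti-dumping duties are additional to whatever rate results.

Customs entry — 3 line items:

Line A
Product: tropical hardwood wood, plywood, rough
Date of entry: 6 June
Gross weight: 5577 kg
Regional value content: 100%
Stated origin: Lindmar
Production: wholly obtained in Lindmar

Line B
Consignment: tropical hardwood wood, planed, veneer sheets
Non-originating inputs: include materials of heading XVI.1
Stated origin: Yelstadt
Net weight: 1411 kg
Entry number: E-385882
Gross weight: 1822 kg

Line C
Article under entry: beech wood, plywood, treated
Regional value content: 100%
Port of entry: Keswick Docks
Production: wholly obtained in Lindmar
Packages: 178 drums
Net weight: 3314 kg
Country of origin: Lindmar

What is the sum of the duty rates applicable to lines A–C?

122%

Line A: tropical hardwood → XVI.1; plywood → XVI.1.3; rough → XVI.1.3.3. Scheduled 5%. quota on XVI.1 exhausted → over-quota 46%; Lindmar agreement on XVI.1.3: wholly obtained → 25% available; Lindmar agreement on XVI.1.3: RVC ≥ 55% → 25% available; preferential 25%; anti-dumping (Lindmar, XVI.1): +35%; total 25% + 35% = 60%. → 60%.
Line B: tropical hardwood → XVI.1; veneer sheets → XVI.1.4; planed → XVI.1.4.1. Scheduled 20%. quota on XVI.1 exhausted → over-quota 46%; Yelstadt agreement on XVI.1.2.1: XVI.1.4.1 not covered. → 46%.
Line C: beech → XVI.2; plywood → XVI.2.1; treated → XVI.2.1.3. Scheduled 27%. quota on XVI.2.1.3 open → in-quota 16%; Lindmar agreement on XVI.1.3: XVI.2.1.3 not covered; Lindmar agreement on XVI.1.3: XVI.2.1.3 not covered. → 16%.
Sum: 60% + 46% + 16% = 122%.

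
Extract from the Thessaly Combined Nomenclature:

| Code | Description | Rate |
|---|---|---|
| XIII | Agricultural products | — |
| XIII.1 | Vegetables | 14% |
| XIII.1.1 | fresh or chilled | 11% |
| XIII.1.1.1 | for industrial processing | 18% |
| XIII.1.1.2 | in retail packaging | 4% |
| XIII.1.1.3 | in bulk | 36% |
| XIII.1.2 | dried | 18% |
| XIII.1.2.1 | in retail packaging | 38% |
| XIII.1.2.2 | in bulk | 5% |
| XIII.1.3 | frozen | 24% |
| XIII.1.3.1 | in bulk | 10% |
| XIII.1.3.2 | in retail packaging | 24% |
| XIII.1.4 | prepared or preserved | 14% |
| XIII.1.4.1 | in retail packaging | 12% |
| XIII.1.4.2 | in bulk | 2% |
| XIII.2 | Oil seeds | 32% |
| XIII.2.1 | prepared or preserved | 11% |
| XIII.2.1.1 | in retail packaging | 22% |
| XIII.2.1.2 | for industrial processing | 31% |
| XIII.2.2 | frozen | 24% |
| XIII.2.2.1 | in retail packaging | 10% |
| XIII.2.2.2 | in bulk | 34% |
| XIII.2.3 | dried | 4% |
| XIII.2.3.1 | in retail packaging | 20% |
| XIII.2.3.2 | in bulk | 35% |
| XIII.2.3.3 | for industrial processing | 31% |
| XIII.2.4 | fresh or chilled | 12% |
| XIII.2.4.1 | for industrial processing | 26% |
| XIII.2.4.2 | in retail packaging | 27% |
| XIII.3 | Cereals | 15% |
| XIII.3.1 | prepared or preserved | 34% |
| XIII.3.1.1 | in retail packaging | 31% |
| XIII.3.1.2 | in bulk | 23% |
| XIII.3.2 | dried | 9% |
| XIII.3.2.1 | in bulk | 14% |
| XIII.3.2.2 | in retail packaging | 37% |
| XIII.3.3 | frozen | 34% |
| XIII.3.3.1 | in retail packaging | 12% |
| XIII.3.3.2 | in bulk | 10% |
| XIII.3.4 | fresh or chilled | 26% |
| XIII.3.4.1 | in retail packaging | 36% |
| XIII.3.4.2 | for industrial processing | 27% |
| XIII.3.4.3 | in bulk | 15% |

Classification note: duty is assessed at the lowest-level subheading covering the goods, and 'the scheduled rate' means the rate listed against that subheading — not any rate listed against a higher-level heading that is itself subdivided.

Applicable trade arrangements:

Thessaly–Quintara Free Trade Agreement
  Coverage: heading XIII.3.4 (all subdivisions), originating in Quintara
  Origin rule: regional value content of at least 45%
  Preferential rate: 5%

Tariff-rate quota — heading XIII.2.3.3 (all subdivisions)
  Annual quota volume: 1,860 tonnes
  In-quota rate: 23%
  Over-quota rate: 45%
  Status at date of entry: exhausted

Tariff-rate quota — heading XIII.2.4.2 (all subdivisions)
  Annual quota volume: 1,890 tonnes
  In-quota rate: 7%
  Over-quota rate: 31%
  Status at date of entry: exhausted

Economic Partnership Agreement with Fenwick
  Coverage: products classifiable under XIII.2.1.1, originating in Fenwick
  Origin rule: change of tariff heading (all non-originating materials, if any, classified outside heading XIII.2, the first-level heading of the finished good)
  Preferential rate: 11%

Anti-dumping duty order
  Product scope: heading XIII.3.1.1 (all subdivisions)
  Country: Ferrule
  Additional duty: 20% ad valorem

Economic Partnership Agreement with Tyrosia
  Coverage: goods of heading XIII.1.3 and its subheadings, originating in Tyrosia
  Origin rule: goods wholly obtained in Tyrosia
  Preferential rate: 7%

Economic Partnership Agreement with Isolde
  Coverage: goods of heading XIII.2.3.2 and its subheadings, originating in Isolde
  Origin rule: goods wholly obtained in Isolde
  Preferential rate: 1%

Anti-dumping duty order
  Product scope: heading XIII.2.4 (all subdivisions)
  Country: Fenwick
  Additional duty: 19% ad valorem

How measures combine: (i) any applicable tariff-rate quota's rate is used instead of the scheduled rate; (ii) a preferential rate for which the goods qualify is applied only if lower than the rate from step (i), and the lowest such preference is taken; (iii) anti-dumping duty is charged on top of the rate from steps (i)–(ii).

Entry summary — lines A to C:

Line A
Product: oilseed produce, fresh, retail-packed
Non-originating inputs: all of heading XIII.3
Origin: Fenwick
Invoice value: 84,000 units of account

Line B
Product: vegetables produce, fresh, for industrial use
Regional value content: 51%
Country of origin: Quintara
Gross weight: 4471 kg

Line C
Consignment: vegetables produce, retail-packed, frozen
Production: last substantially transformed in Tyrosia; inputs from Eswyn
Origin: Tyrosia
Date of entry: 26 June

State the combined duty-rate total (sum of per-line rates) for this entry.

92%

Line A: oilseed → XIII.2; fresh → XIII.2.4; retail-packed → XIII.2.4.2. Scheduled 27%. quota on XIII.2.4.2 exhausted → over-quota 31%; Fenwick agreement on XIII.2.1.1: XIII.2.4.2 not covered; anti-dumping (Fenwick, XIII.2.4): +19%; total 31% + 19% = 50%. → 50%.
Line B: vegetables → XIII.1; fresh → XIII.1.1; for industrial use → XIII.1.1.1. Scheduled 18%. Quintara agreement on XIII.3.4: XIII.1.1.1 not covered. → 18%.
Line C: vegetables → XIII.1; frozen → XIII.1.3; retail-packed → XIII.1.3.2. Scheduled 24%. Tyrosia agreement on XIII.1.3: not wholly obtained. → 24%.
Sum: 50% + 18% + 24% = 92%.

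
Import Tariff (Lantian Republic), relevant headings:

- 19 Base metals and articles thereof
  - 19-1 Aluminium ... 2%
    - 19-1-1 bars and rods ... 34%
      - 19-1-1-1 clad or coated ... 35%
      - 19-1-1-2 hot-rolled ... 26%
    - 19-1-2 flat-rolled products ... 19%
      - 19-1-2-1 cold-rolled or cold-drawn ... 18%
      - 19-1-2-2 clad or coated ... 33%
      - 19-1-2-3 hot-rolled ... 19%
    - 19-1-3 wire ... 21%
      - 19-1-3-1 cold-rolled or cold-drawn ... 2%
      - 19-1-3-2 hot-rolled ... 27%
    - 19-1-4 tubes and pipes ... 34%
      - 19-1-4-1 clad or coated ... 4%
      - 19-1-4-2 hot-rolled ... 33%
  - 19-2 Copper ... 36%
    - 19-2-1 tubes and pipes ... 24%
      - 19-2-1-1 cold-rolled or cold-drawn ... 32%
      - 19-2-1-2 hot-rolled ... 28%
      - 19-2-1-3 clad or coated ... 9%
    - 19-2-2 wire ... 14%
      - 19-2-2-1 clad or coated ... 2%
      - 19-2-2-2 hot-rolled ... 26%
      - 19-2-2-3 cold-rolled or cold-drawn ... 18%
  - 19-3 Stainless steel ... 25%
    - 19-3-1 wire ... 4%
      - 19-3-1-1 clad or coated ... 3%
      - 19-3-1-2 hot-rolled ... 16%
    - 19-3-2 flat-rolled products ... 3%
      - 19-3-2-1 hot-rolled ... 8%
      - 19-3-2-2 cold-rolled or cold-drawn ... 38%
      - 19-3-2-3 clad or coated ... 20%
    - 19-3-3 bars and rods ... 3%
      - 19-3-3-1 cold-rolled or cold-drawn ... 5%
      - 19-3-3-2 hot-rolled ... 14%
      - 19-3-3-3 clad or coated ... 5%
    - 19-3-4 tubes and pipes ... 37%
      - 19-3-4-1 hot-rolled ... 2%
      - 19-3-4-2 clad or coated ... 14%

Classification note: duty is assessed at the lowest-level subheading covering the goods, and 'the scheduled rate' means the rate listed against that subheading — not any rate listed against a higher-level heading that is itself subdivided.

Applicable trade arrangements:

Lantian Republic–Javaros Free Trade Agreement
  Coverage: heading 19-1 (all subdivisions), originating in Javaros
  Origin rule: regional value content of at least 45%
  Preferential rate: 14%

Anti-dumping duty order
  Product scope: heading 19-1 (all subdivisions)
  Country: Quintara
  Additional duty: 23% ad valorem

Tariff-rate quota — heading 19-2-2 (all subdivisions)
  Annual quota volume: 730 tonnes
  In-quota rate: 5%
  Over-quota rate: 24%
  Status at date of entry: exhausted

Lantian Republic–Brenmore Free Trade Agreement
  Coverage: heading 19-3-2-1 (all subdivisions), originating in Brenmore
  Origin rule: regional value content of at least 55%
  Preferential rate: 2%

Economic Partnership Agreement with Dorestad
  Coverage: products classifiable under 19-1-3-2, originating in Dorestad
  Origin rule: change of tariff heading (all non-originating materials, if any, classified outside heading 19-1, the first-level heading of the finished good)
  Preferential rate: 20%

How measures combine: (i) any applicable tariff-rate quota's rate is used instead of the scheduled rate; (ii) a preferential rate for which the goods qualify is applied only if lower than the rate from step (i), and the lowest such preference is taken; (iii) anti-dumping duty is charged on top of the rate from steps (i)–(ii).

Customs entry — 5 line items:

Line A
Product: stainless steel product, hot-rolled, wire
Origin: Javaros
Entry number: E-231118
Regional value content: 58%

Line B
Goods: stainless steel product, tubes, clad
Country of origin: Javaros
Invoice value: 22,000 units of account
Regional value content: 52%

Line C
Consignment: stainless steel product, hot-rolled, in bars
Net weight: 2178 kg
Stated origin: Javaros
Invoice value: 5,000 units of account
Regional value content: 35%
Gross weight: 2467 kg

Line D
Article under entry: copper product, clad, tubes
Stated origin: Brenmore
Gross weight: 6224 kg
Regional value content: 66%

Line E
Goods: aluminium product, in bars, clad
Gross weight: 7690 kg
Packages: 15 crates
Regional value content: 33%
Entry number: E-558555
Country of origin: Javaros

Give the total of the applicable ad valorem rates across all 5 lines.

Line A: stainless steel → 19-3; wire → 19-3-1; hot-rolled → 19-3-1-2. Scheduled 16%. Javaros agreement on 19-1: 19-3-1-2 not covered. → 16%.
Line B: stainless steel → 19-3; tubes → 19-3-4; clad → 19-3-4-2. Scheduled 14%. Javaros agreement on 19-1: 19-3-4-2 not covered. → 14%.
Line C: stainless steel → 19-3; in bars → 19-3-3; hot-rolled → 19-3-3-2. Scheduled 14%. Javaros agreement on 19-1: 19-3-3-2 not covered. → 14%.
Line D: copper → 19-2; tubes → 19-2-1; clad → 19-2-1-3. Scheduled 9%. Brenmore agreement on 19-3-2-1: 19-2-1-3 not covered. → 9%.
Line E: aluminium → 19-1; in bars → 19-1-1; clad → 19-1-1-1. Scheduled 35%. Javaros agreement on 19-1: RVC < 45%. → 35%.
Sum: 16% + 14% + 14% + 9% + 35% = 88%.

88%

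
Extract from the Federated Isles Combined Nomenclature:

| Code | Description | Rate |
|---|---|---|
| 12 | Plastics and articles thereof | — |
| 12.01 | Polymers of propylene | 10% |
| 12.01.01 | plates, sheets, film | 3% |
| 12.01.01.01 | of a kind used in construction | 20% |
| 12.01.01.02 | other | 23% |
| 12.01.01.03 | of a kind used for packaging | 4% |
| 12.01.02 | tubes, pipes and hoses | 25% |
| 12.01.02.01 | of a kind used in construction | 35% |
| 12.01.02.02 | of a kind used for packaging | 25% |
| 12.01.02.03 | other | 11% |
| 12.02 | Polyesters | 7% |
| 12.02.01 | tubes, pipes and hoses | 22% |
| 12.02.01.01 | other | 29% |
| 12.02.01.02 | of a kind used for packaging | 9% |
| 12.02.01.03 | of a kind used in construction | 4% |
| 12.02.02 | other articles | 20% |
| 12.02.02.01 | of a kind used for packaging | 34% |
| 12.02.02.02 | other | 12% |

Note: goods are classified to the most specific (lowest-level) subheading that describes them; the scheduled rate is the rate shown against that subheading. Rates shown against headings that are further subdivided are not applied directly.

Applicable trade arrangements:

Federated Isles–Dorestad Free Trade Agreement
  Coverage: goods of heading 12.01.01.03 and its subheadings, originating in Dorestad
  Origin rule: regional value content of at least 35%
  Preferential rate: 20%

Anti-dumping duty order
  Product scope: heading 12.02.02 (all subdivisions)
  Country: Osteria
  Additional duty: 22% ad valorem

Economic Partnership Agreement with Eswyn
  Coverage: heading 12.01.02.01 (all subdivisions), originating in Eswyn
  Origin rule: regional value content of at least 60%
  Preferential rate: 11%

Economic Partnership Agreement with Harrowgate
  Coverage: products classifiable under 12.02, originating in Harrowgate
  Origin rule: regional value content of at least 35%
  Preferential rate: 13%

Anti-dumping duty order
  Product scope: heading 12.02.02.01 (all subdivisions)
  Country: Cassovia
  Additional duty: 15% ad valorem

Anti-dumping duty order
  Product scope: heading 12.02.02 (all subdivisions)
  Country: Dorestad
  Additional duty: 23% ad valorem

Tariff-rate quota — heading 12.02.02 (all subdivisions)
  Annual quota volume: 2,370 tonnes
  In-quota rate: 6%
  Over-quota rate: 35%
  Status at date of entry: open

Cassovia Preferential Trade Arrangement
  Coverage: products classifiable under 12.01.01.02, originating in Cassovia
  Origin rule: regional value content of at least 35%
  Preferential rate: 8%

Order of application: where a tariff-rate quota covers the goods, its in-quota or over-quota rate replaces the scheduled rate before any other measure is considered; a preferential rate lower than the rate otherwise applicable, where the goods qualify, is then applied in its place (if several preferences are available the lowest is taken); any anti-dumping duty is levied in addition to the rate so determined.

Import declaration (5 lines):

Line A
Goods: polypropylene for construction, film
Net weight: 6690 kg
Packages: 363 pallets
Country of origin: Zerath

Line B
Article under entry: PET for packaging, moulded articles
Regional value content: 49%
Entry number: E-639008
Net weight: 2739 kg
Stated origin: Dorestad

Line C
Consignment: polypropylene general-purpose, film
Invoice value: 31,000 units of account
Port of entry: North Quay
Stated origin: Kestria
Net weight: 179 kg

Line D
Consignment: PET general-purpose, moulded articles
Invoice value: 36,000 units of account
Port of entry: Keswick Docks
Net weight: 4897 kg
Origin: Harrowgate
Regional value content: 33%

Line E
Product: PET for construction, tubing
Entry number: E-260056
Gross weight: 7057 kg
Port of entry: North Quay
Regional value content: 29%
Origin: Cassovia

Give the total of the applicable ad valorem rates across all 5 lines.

82%

Line A: polypropylene → 12.01; film → 12.01.01; for construction → 12.01.01.01. Scheduled 20%. No special measure applies. → 20%.
Line B: PET → 12.02; moulded articles → 12.02.02; for packaging → 12.02.02.01. Scheduled 34%. quota on 12.02.02 open → in-quota 6%; Dorestad agreement on 12.01.01.03: 12.02.02.01 not covered; anti-dumping (Dorestad, 12.02.02): +23%; total 6% + 23% = 29%. → 29%.
Line C: polypropylene → 12.01; film → 12.01.01; general-purpose → 12.01.01.02. Scheduled 23%. No special measure applies. → 23%.
Line D: PET → 12.02; moulded articles → 12.02.02; general-purpose → 12.02.02.02. Scheduled 12%. quota on 12.02.02 open → in-quota 6%; Harrowgate agreement on 12.02: RVC < 35%. → 6%.
Line E: PET → 12.02; tubing → 12.02.01; for construction → 12.02.01.03. Scheduled 4%. Cassovia agreement on 12.01.01.02: 12.02.01.03 not covered. → 4%.
Sum: 20% + 29% + 23% + 6% + 4% = 82%.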